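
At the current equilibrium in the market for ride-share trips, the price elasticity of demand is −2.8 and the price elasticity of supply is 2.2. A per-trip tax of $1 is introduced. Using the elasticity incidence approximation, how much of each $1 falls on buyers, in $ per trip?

Buyers bear ≈ $0.44 per trip.

Incidence ratio: buyers' share ≈ εs / (εs + |εd|) = 2.2 / (2.2 + 2.8) = 0.44.
So buyers bear ≈ 0.44 × $1 = $0.44; sellers bear $0.56.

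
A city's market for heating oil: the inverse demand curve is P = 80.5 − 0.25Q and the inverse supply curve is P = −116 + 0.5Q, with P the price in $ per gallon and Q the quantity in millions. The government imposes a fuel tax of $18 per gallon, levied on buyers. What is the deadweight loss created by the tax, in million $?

Deadweight loss = $216 million.

Inverting to Q(P) form: Qd = 322 − 4P; Qs = 2P + 232.
Without the tax, 322 − 4P = 2P + 232 gives 6P = 90, so P* = $15 and Q* = 262.
With the tax collected from buyers, demand (in seller-price terms) shifts: Qd = 322 − 4(P + 18).
Solving gives Q = 238 with buyers paying $21 and producers receiving $3 (the $18 wedge).
Quantity falls by |ΔQ| = |262 − 238| = 24.
DWL = ½ · t · |ΔQ| = ½ · 18 · 24 = $216.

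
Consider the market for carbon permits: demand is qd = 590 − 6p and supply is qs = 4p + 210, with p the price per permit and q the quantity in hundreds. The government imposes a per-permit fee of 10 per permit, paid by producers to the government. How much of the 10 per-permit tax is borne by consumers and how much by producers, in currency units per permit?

Without the tax, 590 − 6p = 4p + 210 gives 10p = 380, so p* = 38 and q* = 362.
With the tax collected from producers, supply shifts: qs = 4(p − 10) + 210.
Solving gives q = 338 with consumers paying 42 and producers receiving 32 (the 10 wedge).
Burden on consumers: 4; on producers: 6. (They sum to 10.)

Consumers bear 4 per permit; producers bear 6 per permit.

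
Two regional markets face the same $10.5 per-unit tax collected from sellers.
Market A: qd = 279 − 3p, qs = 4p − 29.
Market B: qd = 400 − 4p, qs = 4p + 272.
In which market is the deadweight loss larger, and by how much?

Market B, by $15.75.

Market A: pre-tax p* = $44, q* = 147; post-tax q = 129; deadweight loss = $94.5.
Market B: pre-tax p* = $16, q* = 336; post-tax q = 315; deadweight loss = $110.25.
Difference: $94.5 vs $110.25 → market B is larger by $15.75.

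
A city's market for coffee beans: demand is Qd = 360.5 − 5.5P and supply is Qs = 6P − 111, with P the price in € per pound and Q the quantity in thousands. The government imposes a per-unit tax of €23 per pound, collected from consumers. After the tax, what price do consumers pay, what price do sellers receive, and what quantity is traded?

Consumers pay €53; sellers receive €30; quantity = 69.

Without the tax, 360.5 − 5.5P = 6P − 111 gives 11.5P = 471.5, so P* = €41 and Q* = 135.
With the tax collected from consumers, demand (in seller-price terms) shifts: Qd = 360.5 − 5.5(P + 23).
Solving gives Q = 69 with consumers paying €53 and sellers receiving €30 (the €23 wedge).
The less price-elastic side of the market bears the larger share of a per-unit tax.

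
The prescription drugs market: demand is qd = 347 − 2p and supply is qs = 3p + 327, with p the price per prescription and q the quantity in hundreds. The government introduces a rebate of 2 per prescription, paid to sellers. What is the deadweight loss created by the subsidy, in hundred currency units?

Before the subsidy: set 347 − 2p = 3p + 327 → p* = 4, q* = 339.
With a per-unit subsidy paid to sellers, each receives p + 2 per unit sold, so supply becomes qs = 3(p + 2) + 327.
New equilibrium: buyers pay 2.8, sellers receive 4.8, q = 341.4. (Wedge: pb − ps = −2.)
Quantity rises by |ΔQ| = |339 − 341.4| = 2.4.
DWL = ½ · t · |ΔQ| = ½ · 2 · 2.4 = 2.4.

Deadweight loss = 2.4 hundred.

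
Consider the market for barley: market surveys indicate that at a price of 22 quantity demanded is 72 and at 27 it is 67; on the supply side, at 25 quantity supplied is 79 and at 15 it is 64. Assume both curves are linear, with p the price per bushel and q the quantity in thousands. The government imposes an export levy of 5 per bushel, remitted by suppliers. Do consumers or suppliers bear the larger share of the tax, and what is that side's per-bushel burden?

Consumers bear the larger share: 3 per bushel.

Demand slope: (67 − 72)/(27 − 22) = -1, so qd = 94 − p.
Supply slope: (64 − 79)/(15 − 25) = 1.5, so qs = 1.5p + 41.5.
Without the tax, 94 − p = 1.5p + 41.5 gives 2.5p = 52.5, so p* = 21 and q* = 73.
With the tax collected from suppliers, supply shifts: qs = 1.5(p − 5) + 41.5.
New equilibrium: consumers pay 24, suppliers receive 19, q = 70. (Wedge: pb − ps = 5.)
Per-bushel burden: consumers 3, suppliers 2.
Consumers take the larger share because demand is less price-elastic here (demand slope 1 vs supply slope 1.5).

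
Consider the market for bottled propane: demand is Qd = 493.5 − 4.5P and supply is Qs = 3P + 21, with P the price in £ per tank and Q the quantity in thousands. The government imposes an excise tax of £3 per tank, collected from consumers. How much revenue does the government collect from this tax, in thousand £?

Without the tax, 493.5 − 4.5P = 3P + 21 gives 7.5P = 472.5, so P* = £63 and Q* = 210.
With the tax collected from consumers, demand (in seller-price terms) shifts: Qd = 493.5 − 4.5(P + 3).
Solving gives Q = 204.6 with consumers paying £64.2 and suppliers receiving £61.2 (the £3 wedge).
Revenue = t · Q = 3 · 204.6 = £613.8.

Tax revenue = £613.8 thousand.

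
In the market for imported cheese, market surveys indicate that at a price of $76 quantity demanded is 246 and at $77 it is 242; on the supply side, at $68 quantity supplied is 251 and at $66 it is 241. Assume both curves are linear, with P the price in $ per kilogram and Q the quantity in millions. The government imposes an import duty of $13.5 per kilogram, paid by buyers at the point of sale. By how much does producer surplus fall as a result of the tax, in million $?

Demand slope: (242 − 246)/(77 − 76) = -4, so Qd = 550 − 4P.
Supply slope: (241 − 251)/(66 − 68) = 5, so Qs = 5P − 89.
Before the tax: set 550 − 4P = 5P − 89 → P* = $71, Q* = 266.
With the tax collected from buyers, demand (in seller-price terms) shifts: Qd = 550 − 4(P + 13.5).
Solving gives Q = 236 with buyers paying $78.5 and producers receiving $65 (the $13.5 wedge).
ΔPS is the trapezoid between Q = 236 and Q = 266 of height $6: ½ · (266 + 236) · 6 = $1506.

Producer surplus falls by $1506 million.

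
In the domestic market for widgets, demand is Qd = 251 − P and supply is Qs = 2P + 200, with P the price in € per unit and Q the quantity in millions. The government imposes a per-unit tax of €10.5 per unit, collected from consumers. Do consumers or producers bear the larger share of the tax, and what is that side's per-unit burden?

Consumers bear the larger share: €7 per unit.

Before the tax: set 251 − P = 2P + 200 → P* = €17, Q* = 234.
With the tax collected from consumers, demand (in seller-price terms) shifts: Qd = 251 − (P + 10.5).
New equilibrium: consumers pay €24, producers receive €13.5, Q = 227. (Wedge: Pb − Ps = 10.5.)
Per-unit burden: consumers €7, producers €3.5.
Consumers take the larger share because demand is less price-elastic here (demand slope 1 vs supply slope 2).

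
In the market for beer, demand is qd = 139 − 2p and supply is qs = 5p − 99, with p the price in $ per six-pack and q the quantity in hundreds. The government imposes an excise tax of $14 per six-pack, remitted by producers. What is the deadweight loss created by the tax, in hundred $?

Without the tax, 139 − 2p = 5p − 99 gives 7p = 238, so p* = $34 and q* = 71.
With the tax collected from producers, supply shifts: qs = 5(p − 14) − 99.
New equilibrium: consumers pay $44, producers receive $30, q = 51. (Wedge: pb − ps = 14.)
Quantity falls by |ΔQ| = |71 − 51| = 20.
DWL = ½ · t · |ΔQ| = ½ · 14 · 20 = $140.

Deadweight loss = $140 hundred.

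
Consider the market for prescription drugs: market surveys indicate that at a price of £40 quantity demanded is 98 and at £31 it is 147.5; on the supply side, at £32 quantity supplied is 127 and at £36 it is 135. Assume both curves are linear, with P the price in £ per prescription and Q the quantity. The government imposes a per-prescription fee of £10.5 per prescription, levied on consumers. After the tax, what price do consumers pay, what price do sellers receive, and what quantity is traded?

Demand slope: (147.5 − 98)/(31 − 40) = -5.5, so Qd = 318 − 5.5P.
Supply slope: (135 − 127)/(36 − 32) = 2, so Qs = 2P + 63.
Before the tax: set 318 − 5.5P = 2P + 63 → P* = £34, Q* = 131.
With the tax collected from consumers, demand (in seller-price terms) shifts: Qd = 318 − 5.5(P + 10.5).
New equilibrium: consumers pay £36.8, sellers receive £26.3, Q = 115.6. (Wedge: Pb − Ps = 10.5.)

Consumers pay £36.8; sellers receive £26.3; quantity = 115.6.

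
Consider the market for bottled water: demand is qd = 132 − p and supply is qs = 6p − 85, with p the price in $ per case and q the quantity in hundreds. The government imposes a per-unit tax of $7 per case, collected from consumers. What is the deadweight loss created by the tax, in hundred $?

Before the tax: set 132 − p = 6p − 85 → p* = $31, q* = 101.
With the tax collected from consumers, demand (in seller-price terms) shifts: qd = 132 − (p + 7).
New equilibrium: consumers pay $37, producers receive $30, q = 95. (Wedge: pb − ps = 7.)
Quantity falls by |ΔQ| = |101 − 95| = 6.
DWL = ½ · t · |ΔQ| = ½ · 7 · 6 = $21.

Deadweight loss = $21 hundred.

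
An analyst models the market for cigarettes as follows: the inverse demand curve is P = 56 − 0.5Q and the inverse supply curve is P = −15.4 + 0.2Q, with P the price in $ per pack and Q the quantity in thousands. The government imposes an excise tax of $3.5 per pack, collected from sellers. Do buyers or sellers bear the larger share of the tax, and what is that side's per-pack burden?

Buyers bear the larger share: $2.5 per pack.

Rewrite in direct form: Qd = 112 − 2P and Qs = 5P + 77.
Without the tax, 112 − 2P = 5P + 77 gives 7P = 35, so P* = $5 and Q* = 102.
With the tax collected from sellers, supply shifts: Qs = 5(P − 3.5) + 77.
New equilibrium: buyers pay $7.5, sellers receive $4, Q = 97. (Wedge: Pb − Ps = 3.5.)
Per-pack burden: buyers $2.5, sellers $1.
Buyers take the larger share because demand is less price-elastic here (demand slope 2 vs supply slope 5).
The less price-elastic side of the market bears the larger share of a per-unit tax.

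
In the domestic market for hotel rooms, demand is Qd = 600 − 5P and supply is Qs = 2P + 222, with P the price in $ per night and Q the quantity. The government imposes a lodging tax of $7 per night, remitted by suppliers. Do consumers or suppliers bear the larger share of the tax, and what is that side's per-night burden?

Before the tax: set 600 − 5P = 2P + 222 → P* = $54, Q* = 330.
With the tax collected from suppliers, supply shifts: Qs = 2(P − 7) + 222.
Solving gives Q = 320 with consumers paying $56 and suppliers receiving $49 (the $7 wedge).
Per-night burden: consumers $2, suppliers $5.
Suppliers take the larger share because supply is less price-elastic here (demand slope 5 vs supply slope 2).

Suppliers bear the larger share: $5 per night.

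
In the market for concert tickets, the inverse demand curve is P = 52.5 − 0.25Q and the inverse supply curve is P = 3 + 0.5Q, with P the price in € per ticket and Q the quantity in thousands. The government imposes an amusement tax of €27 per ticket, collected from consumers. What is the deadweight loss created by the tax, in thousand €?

Deadweight loss = €486 thousand.

Rewrite in direct form: Qd = 210 − 4P and Qs = 2P − 6.
Before the tax: set 210 − 4P = 2P − 6 → P* = €36, Q* = 66.
With the tax collected from consumers, demand (in seller-price terms) shifts: Qd = 210 − 4(P + 27).
Solving gives Q = 30 with consumers paying €45 and producers receiving €18 (the €27 wedge).
Quantity falls by |ΔQ| = |66 − 30| = 36.
DWL = ½ · t · |ΔQ| = ½ · 27 · 36 = €486.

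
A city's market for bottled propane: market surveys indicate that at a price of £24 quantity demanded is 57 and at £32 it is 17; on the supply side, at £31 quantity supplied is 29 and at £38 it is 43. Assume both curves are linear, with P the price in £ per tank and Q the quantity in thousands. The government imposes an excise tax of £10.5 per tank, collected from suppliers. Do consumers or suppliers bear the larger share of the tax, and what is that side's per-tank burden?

Demand slope: (17 − 57)/(32 − 24) = -5, so Qd = 177 − 5P.
Supply slope: (43 − 29)/(38 − 31) = 2, so Qs = 2P − 33.
Without the tax, 177 − 5P = 2P − 33 gives 7P = 210, so P* = £30 and Q* = 27.
With the tax collected from suppliers, supply shifts: Qs = 2(P − 10.5) − 33.
Solving gives Q = 12 with consumers paying £33 and suppliers receiving £22.5 (the £10.5 wedge).
Per-tank burden: consumers £3, suppliers £7.5.
Suppliers take the larger share because supply is less price-elastic here (demand slope 5 vs supply slope 2).
The less price-elastic side of the market bears the larger share of a per-unit tax.

Suppliers bear the larger share: £7.5 per tank.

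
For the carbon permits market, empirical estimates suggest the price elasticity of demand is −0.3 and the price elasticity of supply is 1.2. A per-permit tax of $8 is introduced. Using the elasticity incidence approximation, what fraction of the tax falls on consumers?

Consumers' share ≈ 0.8.

Incidence ratio: consumers' share ≈ εs / (εs + |εd|) = 1.2 / (1.2 + 0.3) = 0.8.
Supply is the more elastic side, so consumers bear the larger share.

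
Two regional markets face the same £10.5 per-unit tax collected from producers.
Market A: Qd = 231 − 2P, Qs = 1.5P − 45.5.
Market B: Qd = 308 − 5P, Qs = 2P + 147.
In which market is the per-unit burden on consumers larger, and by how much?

Market A: pre-tax P* = £79, Q* = 73; post-tax Q = 64; per-unit burden on consumers = £4.5.
Market B: pre-tax P* = £23, Q* = 193; post-tax Q = 178; per-unit burden on consumers = £3.
Difference: £4.5 vs £3 → market A is larger by £1.5.

Market A, by £1.5.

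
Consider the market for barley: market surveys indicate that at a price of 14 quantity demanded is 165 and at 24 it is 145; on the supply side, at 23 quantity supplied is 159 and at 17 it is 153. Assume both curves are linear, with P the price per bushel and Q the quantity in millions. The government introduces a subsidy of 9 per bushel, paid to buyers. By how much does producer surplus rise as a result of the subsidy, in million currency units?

Producer surplus rises by 948 million.

Demand slope: (145 − 165)/(24 − 14) = -2, so Qd = 193 − 2P.
Supply slope: (153 − 159)/(17 − 23) = 1, so Qs = P + 136.
Without the subsidy, 193 − 2P = P + 136 gives 3P = 57, so P* = 19 and Q* = 155.
With a per-unit subsidy paid to buyers, each effectively pays P − 9, so demand becomes Qd = 193 − 2(P − 9).
Solving gives Q = 161 with buyers paying 16 and producers receiving 25 (the 9 wedge).
ΔPS is the trapezoid between Q = 161 and Q = 155 of height 6: ½ · (155 + 161) · 6 = 948.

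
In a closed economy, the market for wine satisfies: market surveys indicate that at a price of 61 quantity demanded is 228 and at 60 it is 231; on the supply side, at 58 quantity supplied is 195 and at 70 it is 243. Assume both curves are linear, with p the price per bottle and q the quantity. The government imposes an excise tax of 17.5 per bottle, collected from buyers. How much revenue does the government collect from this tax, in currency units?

Demand slope: (231 − 228)/(60 − 61) = -3, so qd = 411 − 3p.
Supply slope: (243 − 195)/(70 − 58) = 4, so qs = 4p − 37.
Without the tax, 411 − 3p = 4p − 37 gives 7p = 448, so p* = 64 and q* = 219.
With the tax collected from buyers, demand (in seller-price terms) shifts: qd = 411 − 3(p + 17.5).
New equilibrium: buyers pay 74, suppliers receive 56.5, q = 189. (Wedge: pb − ps = 17.5.)
Revenue = t · Q = 17.5 · 189 = 3307.5.

Tax revenue = 3307.5.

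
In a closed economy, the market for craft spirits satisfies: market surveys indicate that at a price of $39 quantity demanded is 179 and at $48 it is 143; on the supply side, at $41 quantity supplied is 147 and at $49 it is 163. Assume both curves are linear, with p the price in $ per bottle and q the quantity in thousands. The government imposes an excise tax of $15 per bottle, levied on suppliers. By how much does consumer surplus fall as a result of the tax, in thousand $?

Consumer surplus falls by $725 thousand.

Demand slope: (143 − 179)/(48 − 39) = -4, so qd = 335 − 4p.
Supply slope: (163 − 147)/(49 − 41) = 2, so qs = 2p + 65.
Before the tax: set 335 − 4p = 2p + 65 → p* = $45, q* = 155.
With the tax collected from suppliers, supply shifts: qs = 2(p − 15) + 65.
Solving gives q = 135 with buyers paying $50 and suppliers receiving $35 (the $15 wedge).
ΔCS is the trapezoid between Q = 135 and Q = 155 of height $5: ½ · (155 + 135) · 5 = $725.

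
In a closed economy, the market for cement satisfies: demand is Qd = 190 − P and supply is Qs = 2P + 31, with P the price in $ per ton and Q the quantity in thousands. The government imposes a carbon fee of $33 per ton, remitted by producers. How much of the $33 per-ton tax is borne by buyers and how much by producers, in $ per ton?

Without the tax, 190 − P = 2P + 31 gives 3P = 159, so P* = $53 and Q* = 137.
With the tax collected from producers, supply shifts: Qs = 2(P − 33) + 31.
Solving gives Q = 115 with buyers paying $75 and producers receiving $42 (the $33 wedge).
Burden on buyers: $22; on producers: $11. (They sum to $33.)
The less price-elastic side of the market bears the larger share of a per-unit tax.

Buyers bear $22 per ton; producers bear $11 per ton.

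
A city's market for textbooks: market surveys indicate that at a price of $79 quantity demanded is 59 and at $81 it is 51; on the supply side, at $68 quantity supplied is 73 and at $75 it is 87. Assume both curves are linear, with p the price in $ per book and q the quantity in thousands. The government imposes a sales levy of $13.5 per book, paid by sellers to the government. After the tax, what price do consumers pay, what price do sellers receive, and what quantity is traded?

Consumers pay $77.5; sellers receive $64; quantity = 65.

Demand slope: (51 − 59)/(81 − 79) = -4, so qd = 375 − 4p.
Supply slope: (87 − 73)/(75 − 68) = 2, so qs = 2p − 63.
Without the tax, 375 − 4p = 2p − 63 gives 6p = 438, so p* = $73 and q* = 83.
With the tax collected from sellers, supply shifts: qs = 2(p − 13.5) − 63.
Solving gives q = 65 with consumers paying $77.5 and sellers receiving $64 (the $13.5 wedge).
The less price-elastic side of the market bears the larger share of a per-unit tax.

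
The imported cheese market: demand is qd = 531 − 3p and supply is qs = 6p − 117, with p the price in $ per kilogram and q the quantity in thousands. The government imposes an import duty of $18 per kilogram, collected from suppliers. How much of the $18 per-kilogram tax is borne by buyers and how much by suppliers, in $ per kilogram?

Without the tax, 531 − 3p = 6p − 117 gives 9p = 648, so p* = $72 and q* = 315.
With the tax collected from suppliers, supply shifts: qs = 6(p − 18) − 117.
Solving gives q = 279 with buyers paying $84 and suppliers receiving $66 (the $18 wedge).
Burden on buyers: $12; on suppliers: $6. (They sum to $18.)
The less price-elastic side of the market bears the larger share of a per-unit tax.

Buyers bear $12 per kilogram; suppliers bear $6 per kilogram.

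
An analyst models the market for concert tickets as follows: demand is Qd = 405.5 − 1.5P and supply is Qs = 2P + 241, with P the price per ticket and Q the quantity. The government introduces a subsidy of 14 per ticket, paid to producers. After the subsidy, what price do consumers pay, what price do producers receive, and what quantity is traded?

Consumers pay 39; producers receive 53; quantity = 347.

Before the subsidy: set 405.5 − 1.5P = 2P + 241 → P* = 47, Q* = 335.
With a per-unit subsidy paid to producers, each receives P + 14 per unit sold, so supply becomes Qs = 2(P + 14) + 241.
Solving gives Q = 347 with consumers paying 39 and producers receiving 53 (the 14 wedge).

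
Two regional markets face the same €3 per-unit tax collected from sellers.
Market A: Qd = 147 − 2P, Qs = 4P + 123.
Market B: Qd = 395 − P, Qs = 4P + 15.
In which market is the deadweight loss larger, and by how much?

Market A, by €2.4.

Market A: pre-tax P* = €4, Q* = 139; post-tax Q = 135; deadweight loss = €6.
Market B: pre-tax P* = €76, Q* = 319; post-tax Q = 316.6; deadweight loss = €3.6.
Difference: €6 vs €3.6 → market A is larger by €2.4.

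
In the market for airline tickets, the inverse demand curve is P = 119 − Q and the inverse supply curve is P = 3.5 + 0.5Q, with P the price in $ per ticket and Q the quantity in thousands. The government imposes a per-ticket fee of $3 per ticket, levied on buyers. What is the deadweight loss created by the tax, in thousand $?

Rewrite in direct form: Qd = 119 − P and Qs = 2P − 7.
Before the tax: set 119 − P = 2P − 7 → P* = $42, Q* = 77.
With the tax collected from buyers, demand (in seller-price terms) shifts: Qd = 119 − (P + 3).
Solving gives Q = 75 with buyers paying $44 and sellers receiving $41 (the $3 wedge).
Quantity falls by |ΔQ| = |77 − 75| = 2.
DWL = ½ · t · |ΔQ| = ½ · 3 · 2 = $3.

Deadweight loss = $3 thousand.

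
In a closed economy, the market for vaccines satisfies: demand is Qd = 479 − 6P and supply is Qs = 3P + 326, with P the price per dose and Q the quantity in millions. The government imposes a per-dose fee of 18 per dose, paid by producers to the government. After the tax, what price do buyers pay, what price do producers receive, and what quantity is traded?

Without the tax, 479 − 6P = 3P + 326 gives 9P = 153, so P* = 17 and Q* = 377.
With the tax collected from producers, supply shifts: Qs = 3(P − 18) + 326.
Solving gives Q = 341 with buyers paying 23 and producers receiving 5 (the 18 wedge).
The less price-elastic side of the market bears the larger share of a per-unit tax.

Buyers pay 23; producers receive 5; quantity = 341.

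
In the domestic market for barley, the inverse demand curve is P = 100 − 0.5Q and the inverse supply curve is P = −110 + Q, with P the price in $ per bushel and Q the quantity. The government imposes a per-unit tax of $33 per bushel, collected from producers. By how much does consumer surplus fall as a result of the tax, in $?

Consumer surplus falls by $1419.

Rewrite in direct form: Qd = 200 − 2P and Qs = P + 110.
Without the tax, 200 − 2P = P + 110 gives 3P = 90, so P* = $30 and Q* = 140.
With the tax collected from producers, supply shifts: Qs = (P − 33) + 110.
Solving gives Q = 118 with consumers paying $41 and producers receiving $8 (the $33 wedge).
ΔCS is the trapezoid between Q = 118 and Q = 140 of height $11: ½ · (140 + 118) · 11 = $1419.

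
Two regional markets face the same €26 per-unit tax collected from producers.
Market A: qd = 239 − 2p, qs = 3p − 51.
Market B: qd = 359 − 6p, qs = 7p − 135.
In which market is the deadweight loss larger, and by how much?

Market A: pre-tax p* = €58, q* = 123; post-tax q = 91.8; deadweight loss = €405.6.
Market B: pre-tax p* = €38, q* = 131; post-tax q = 47; deadweight loss = €1092.
Difference: €405.6 vs €1092 → market B is larger by €686.4.

Market B, by €686.4.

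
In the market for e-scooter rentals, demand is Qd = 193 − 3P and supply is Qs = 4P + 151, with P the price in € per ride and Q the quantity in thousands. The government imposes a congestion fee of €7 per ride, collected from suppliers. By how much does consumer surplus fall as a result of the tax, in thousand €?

Without the tax, 193 − 3P = 4P + 151 gives 7P = 42, so P* = €6 and Q* = 175.
With the tax collected from suppliers, supply shifts: Qs = 4(P − 7) + 151.
New equilibrium: consumers pay €10, suppliers receive €3, Q = 163. (Wedge: Pb − Ps = 7.)
ΔCS is the trapezoid between Q = 163 and Q = 175 of height €4: ½ · (175 + 163) · 4 = €676.

Consumer surplus falls by €676 thousand.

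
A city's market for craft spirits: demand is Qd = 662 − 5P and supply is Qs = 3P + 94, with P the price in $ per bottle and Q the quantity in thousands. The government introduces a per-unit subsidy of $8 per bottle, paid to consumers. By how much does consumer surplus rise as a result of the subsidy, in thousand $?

Consumer surplus rises by $943.5 thousand.

Without the subsidy, 662 − 5P = 3P + 94 gives 8P = 568, so P* = $71 and Q* = 307.
With a per-unit subsidy paid to consumers, each effectively pays P − 8, so demand becomes Qd = 662 − 5(P − 8).
Solving gives Q = 322 with consumers paying $68 and sellers receiving $76 (the $8 wedge).
ΔCS is the trapezoid between Q = 322 and Q = 307 of height $3: ½ · (307 + 322) · 3 = $943.5.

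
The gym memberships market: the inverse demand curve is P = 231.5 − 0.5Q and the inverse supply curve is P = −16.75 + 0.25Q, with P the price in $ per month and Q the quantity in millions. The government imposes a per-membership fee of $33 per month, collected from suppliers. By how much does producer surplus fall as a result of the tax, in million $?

Rewrite in direct form: Qd = 463 − 2P and Qs = 4P + 67.
Without the tax, 463 − 2P = 4P + 67 gives 6P = 396, so P* = $66 and Q* = 331.
With the tax collected from suppliers, supply shifts: Qs = 4(P − 33) + 67.
Solving gives Q = 287 with buyers paying $88 and suppliers receiving $55 (the $33 wedge).
ΔPS is the trapezoid between Q = 287 and Q = 331 of height $11: ½ · (331 + 287) · 11 = $3399.

Producer surplus falls by $3399 million.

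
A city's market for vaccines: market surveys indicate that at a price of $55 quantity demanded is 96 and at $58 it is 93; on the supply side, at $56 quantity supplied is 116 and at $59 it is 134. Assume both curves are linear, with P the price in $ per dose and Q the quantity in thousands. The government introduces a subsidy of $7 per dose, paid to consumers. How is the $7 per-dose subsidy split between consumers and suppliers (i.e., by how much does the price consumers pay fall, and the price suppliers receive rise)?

Consumers gain $6 per dose; suppliers gain $1 per dose.

Demand slope: (93 − 96)/(58 − 55) = -1, so Qd = 151 − P.
Supply slope: (134 − 116)/(59 − 56) = 6, so Qs = 6P − 220.
Before the subsidy: set 151 − P = 6P − 220 → P* = $53, Q* = 98.
With a per-unit subsidy paid to consumers, each effectively pays P − 7, so demand becomes Qd = 151 − (P − 7).
New equilibrium: consumers pay $47, suppliers receive $54, Q = 104. (Wedge: Pb − Ps = −7.)
Gain to consumers: $6; to suppliers: $1. (They sum to $7.)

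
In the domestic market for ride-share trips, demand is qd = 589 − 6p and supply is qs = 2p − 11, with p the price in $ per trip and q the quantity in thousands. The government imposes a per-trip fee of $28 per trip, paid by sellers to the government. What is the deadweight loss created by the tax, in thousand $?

Before the tax: set 589 − 6p = 2p − 11 → p* = $75, q* = 139.
With the tax collected from sellers, supply shifts: qs = 2(p − 28) − 11.
New equilibrium: buyers pay $82, sellers receive $54, q = 97. (Wedge: pb − ps = 28.)
Quantity falls by |ΔQ| = |139 − 97| = 42.
DWL = ½ · t · |ΔQ| = ½ · 28 · 42 = $588.

Deadweight loss = $588 thousand.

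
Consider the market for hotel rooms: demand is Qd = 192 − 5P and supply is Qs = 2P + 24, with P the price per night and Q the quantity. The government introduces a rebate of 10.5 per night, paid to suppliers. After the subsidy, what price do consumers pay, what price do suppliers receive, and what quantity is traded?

Before the subsidy: set 192 − 5P = 2P + 24 → P* = 24, Q* = 72.
With a per-unit subsidy paid to suppliers, each receives P + 10.5 per unit sold, so supply becomes Qs = 2(P + 10.5) + 24.
New equilibrium: consumers pay 21, suppliers receive 31.5, Q = 87. (Wedge: Pb − Ps = −10.5.)

Consumers pay 21; suppliers receive 31.5; quantity = 87.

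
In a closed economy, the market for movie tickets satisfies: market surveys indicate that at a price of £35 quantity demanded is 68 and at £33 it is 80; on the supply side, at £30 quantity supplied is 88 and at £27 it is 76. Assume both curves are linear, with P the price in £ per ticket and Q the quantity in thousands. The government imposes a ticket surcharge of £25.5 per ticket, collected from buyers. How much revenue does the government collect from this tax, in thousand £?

Tax revenue = £785.4 thousand.

Demand slope: (80 − 68)/(33 − 35) = -6, so Qd = 278 − 6P.
Supply slope: (76 − 88)/(27 − 30) = 4, so Qs = 4P − 32.
Without the tax, 278 − 6P = 4P − 32 gives 10P = 310, so P* = £31 and Q* = 92.
With the tax collected from buyers, demand (in seller-price terms) shifts: Qd = 278 − 6(P + 25.5).
New equilibrium: buyers pay £41.2, producers receive £15.7, Q = 30.8. (Wedge: Pb − Ps = 25.5.)
Revenue = t · Q = 25.5 · 30.8 = £785.4.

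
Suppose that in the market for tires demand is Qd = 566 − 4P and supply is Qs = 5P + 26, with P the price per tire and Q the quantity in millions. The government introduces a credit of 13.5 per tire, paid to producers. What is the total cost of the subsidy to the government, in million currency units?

Government outlay = 4806 million.

Before the subsidy: set 566 − 4P = 5P + 26 → P* = 60, Q* = 326.
With a per-unit subsidy paid to producers, each receives P + 13.5 per unit sold, so supply becomes Qs = 5(P + 13.5) + 26.
Solving gives Q = 356 with consumers paying 52.5 and producers receiving 66 (the 13.5 wedge).
Outlay = t · Q = 13.5 · 356 = 4806.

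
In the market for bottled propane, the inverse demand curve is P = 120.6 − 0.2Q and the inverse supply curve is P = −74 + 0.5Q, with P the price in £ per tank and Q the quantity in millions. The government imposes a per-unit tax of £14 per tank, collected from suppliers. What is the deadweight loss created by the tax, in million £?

Deadweight loss = £140 million.

Rewrite in direct form: Qd = 603 − 5P and Qs = 2P + 148.
Before the tax: set 603 − 5P = 2P + 148 → P* = £65, Q* = 278.
With the tax collected from suppliers, supply shifts: Qs = 2(P − 14) + 148.
New equilibrium: consumers pay £69, suppliers receive £55, Q = 258. (Wedge: Pb − Ps = 14.)
Quantity falls by |ΔQ| = |278 − 258| = 20.
DWL = ½ · t · |ΔQ| = ½ · 14 · 20 = £140.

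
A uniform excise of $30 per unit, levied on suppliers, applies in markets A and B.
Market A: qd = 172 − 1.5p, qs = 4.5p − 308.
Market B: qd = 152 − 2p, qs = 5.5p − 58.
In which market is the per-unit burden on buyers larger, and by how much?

Market A, by $0.5.

Market A: pre-tax p* = $80, q* = 52; post-tax q = 18.25; per-unit burden on buyers = $22.5.
Market B: pre-tax p* = $28, q* = 96; post-tax q = 52; per-unit burden on buyers = $22.
Difference: $22.5 vs $22 → market A is larger by $0.5.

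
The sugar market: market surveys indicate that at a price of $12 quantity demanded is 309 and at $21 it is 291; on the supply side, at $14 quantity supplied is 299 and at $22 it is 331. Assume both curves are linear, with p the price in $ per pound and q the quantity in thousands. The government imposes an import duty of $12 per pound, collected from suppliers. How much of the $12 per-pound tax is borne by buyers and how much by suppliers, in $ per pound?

Demand slope: (291 − 309)/(21 − 12) = -2, so qd = 333 − 2p.
Supply slope: (331 − 299)/(22 − 14) = 4, so qs = 4p + 243.
Before the tax: set 333 − 2p = 4p + 243 → p* = $15, q* = 303.
With the tax collected from suppliers, supply shifts: qs = 4(p − 12) + 243.
New equilibrium: buyers pay $23, suppliers receive $11, q = 287. (Wedge: pb − ps = 12.)
Burden on buyers: $8; on suppliers: $4. (They sum to $12.)

Buyers bear $8 per pound; suppliers bear $4 per pound.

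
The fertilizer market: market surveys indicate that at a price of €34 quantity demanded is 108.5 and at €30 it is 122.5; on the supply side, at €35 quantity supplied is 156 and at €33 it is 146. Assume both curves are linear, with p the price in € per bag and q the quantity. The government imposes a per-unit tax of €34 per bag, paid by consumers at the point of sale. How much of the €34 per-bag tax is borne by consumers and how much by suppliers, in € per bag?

Consumers bear €20 per bag; suppliers bear €14 per bag.

Demand slope: (122.5 − 108.5)/(30 − 34) = -3.5, so qd = 227.5 − 3.5p.
Supply slope: (146 − 156)/(33 − 35) = 5, so qs = 5p − 19.
Without the tax, 227.5 − 3.5p = 5p − 19 gives 8.5p = 246.5, so p* = €29 and q* = 126.
With the tax collected from consumers, demand (in seller-price terms) shifts: qd = 227.5 − 3.5(p + 34).
New equilibrium: consumers pay €49, suppliers receive €15, q = 56. (Wedge: pb − ps = 34.)
Burden on consumers: €20; on suppliers: €14. (They sum to €34.)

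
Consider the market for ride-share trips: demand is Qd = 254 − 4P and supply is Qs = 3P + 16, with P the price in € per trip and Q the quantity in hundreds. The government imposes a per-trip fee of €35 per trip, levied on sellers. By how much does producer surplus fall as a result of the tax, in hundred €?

Producer surplus falls by €1760 hundred.

Before the tax: set 254 − 4P = 3P + 16 → P* = €34, Q* = 118.
With the tax collected from sellers, supply shifts: Qs = 3(P − 35) + 16.
Solving gives Q = 58 with buyers paying €49 and sellers receiving €14 (the €35 wedge).
ΔPS is the trapezoid between Q = 58 and Q = 118 of height €20: ½ · (118 + 58) · 20 = €1760.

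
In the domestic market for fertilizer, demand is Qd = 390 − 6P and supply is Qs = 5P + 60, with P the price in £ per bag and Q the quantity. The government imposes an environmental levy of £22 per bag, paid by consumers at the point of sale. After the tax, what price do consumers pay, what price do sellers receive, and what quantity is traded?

Before the tax: set 390 − 6P = 5P + 60 → P* = £30, Q* = 210.
With the tax collected from consumers, demand (in seller-price terms) shifts: Qd = 390 − 6(P + 22).
Solving gives Q = 150 with consumers paying £40 and sellers receiving £18 (the £22 wedge).

Consumers pay £40; sellers receive £18; quantity = 150.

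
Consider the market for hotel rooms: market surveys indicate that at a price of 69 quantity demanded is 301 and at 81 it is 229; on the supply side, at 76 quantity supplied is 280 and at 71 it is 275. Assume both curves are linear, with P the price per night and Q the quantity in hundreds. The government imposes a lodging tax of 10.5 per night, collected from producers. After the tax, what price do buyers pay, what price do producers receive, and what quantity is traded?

Demand slope: (229 − 301)/(81 − 69) = -6, so Qd = 715 − 6P.
Supply slope: (275 − 280)/(71 − 76) = 1, so Qs = P + 204.
Without the tax, 715 − 6P = P + 204 gives 7P = 511, so P* = 73 and Q* = 277.
With the tax collected from producers, supply shifts: Qs = (P − 10.5) + 204.
New equilibrium: buyers pay 74.5, producers receive 64, Q = 268. (Wedge: Pb − Ps = 10.5.)

Buyers pay 74.5; producers receive 64; quantity = 268.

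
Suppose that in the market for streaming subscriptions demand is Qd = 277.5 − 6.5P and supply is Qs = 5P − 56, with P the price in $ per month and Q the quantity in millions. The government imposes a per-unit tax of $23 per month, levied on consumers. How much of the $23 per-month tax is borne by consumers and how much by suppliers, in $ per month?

Before the tax: set 277.5 − 6.5P = 5P − 56 → P* = $29, Q* = 89.
With the tax collected from consumers, demand (in seller-price terms) shifts: Qd = 277.5 − 6.5(P + 23).
New equilibrium: consumers pay $39, suppliers receive $16, Q = 24. (Wedge: Pb − Ps = 23.)
Burden on consumers: $10; on suppliers: $13. (They sum to $23.)

Consumers bear $10 per month; suppliers bear $13 per month.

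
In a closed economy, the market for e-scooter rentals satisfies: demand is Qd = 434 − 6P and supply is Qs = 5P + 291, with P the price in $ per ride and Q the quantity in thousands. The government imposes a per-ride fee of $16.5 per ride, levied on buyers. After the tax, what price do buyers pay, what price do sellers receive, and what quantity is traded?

Buyers pay $20.5; sellers receive $4; quantity = 311.

Without the tax, 434 − 6P = 5P + 291 gives 11P = 143, so P* = $13 and Q* = 356.
With the tax collected from buyers, demand (in seller-price terms) shifts: Qd = 434 − 6(P + 16.5).
Solving gives Q = 311 with buyers paying $20.5 and sellers receiving $4 (the $16.5 wedge).
The less price-elastic side of the market bears the larger share of a per-unit tax.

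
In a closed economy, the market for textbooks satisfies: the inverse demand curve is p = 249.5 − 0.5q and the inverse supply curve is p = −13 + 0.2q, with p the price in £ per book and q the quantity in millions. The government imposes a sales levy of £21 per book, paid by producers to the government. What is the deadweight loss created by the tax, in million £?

Deadweight loss = £315 million.

Inverting to q(p) form: qd = 499 − 2p; qs = 5p + 65.
Before the tax: set 499 − 2p = 5p + 65 → p* = £62, q* = 375.
With the tax collected from producers, supply shifts: qs = 5(p − 21) + 65.
New equilibrium: buyers pay £77, producers receive £56, q = 345. (Wedge: pb − ps = 21.)
Quantity falls by |ΔQ| = |375 − 345| = 30.
DWL = ½ · t · |ΔQ| = ½ · 21 · 30 = £315.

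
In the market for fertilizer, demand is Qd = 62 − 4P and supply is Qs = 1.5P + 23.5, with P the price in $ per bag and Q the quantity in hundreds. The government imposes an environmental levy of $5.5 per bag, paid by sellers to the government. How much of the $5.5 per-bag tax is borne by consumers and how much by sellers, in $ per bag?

Before the tax: set 62 − 4P = 1.5P + 23.5 → P* = $7, Q* = 34.
With the tax collected from sellers, supply shifts: Qs = 1.5(P − 5.5) + 23.5.
Solving gives Q = 28 with consumers paying $8.5 and sellers receiving $3 (the $5.5 wedge).
Burden on consumers: $1.5; on sellers: $4. (They sum to $5.5.)

Consumers bear $1.5 per bag; sellers bear $4 per bag.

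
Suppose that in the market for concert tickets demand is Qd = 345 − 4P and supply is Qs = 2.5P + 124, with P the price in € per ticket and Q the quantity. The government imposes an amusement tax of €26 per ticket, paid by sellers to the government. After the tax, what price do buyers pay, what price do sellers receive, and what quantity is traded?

Buyers pay €44; sellers receive €18; quantity = 169.

Without the tax, 345 − 4P = 2.5P + 124 gives 6.5P = 221, so P* = €34 and Q* = 209.
With the tax collected from sellers, supply shifts: Qs = 2.5(P − 26) + 124.
New equilibrium: buyers pay €44, sellers receive €18, Q = 169. (Wedge: Pb − Ps = 26.)
The less price-elastic side of the market bears the larger share of a per-unit tax.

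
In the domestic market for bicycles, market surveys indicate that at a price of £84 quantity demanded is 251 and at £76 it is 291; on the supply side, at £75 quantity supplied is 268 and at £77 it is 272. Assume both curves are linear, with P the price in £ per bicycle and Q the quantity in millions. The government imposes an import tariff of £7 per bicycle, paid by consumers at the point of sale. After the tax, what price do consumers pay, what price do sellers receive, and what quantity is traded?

Demand slope: (291 − 251)/(76 − 84) = -5, so Qd = 671 − 5P.
Supply slope: (272 − 268)/(77 − 75) = 2, so Qs = 2P + 118.
Without the tax, 671 − 5P = 2P + 118 gives 7P = 553, so P* = £79 and Q* = 276.
With the tax collected from consumers, demand (in seller-price terms) shifts: Qd = 671 − 5(P + 7).
New equilibrium: consumers pay £81, sellers receive £74, Q = 266. (Wedge: Pb − Ps = 7.)
The less price-elastic side of the market bears the larger share of a per-unit tax.

Consumers pay £81; sellers receive £74; quantity = 266.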